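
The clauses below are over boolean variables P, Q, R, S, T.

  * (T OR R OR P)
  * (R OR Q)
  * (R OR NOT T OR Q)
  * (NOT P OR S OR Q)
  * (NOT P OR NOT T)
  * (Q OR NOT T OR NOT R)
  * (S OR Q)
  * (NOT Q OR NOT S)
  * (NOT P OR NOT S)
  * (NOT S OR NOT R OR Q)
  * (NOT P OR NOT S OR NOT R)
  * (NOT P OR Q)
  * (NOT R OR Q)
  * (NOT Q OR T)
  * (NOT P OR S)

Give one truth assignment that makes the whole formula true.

P = F, Q = T, R = T, S = F, T = T

Branch on P: take P = False.
The remaining clauses are satisfied by Q = True, R = True, S = False, T = True.
Check each clause:
  1. (R OR P OR T) — R is true.
  2. (R OR Q) — Q is true.
  3. (Q OR NOT T OR R) — R is true.
  4. (Q OR S OR NOT P) — Q is true.
  5. (NOT T OR NOT P) — NOT P is true.
  6. (Q OR NOT R OR NOT T) — Q is true.
  7. (S OR Q) — Q is true.
  8. (NOT Q OR NOT S) — NOT S is true.
  9. (NOT S OR NOT P) — NOT S is true.
  10. (Q OR NOT R OR NOT S) — Q is true.
  11. (NOT S OR NOT P OR NOT R) — NOT S is true.
  12. (Q OR NOT P) — Q is true.
  13. (NOT R OR Q) — Q is true.
  14. (T OR NOT Q) — T is true.
  15. (S OR NOT P) — NOT P is true.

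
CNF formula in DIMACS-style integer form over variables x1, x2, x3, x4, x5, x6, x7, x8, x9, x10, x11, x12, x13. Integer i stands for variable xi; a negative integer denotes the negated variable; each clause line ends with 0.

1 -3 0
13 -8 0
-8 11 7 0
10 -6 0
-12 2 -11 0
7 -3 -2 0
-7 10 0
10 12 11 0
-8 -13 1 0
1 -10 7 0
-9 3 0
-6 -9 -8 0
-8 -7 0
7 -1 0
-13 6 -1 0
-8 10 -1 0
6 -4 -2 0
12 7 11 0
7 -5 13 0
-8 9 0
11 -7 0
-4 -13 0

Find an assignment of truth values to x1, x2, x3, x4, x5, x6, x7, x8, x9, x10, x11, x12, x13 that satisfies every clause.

x8 occurs only negated in the remaining clauses — set x8 = False.
Set x1 = True and propagate.
  then x7 is forced to True.
  then x10 is forced to True.
  then x11 is forced to True.
For the remaining variables, x2 = False, x3 = True, x4 = True, x5 = True, x6 = True, x9 = True, x12 = False, x13 = False works.
Every clause has at least one true literal under this assignment.
Check each clause:
  1. (~x3 | x1) — x1 is true.
  2. (x13 | ~x8) — ~x8 is true.
  3. (x11 | ~x8 | x7) — ~x8 is true.
  4. (x10 | ~x6) — x10 is true.
  5. (~x12 | x2 | ~x11) — ~x12 is true.
  6. (~x3 | ~x2 | x7) — ~x2 is true.
  7. (x10 | ~x7) — x10 is true.
  8. (x10 | x12 | x11) — x10 is true.
  9. (~x13 | x1 | ~x8) — ~x8 is true.
  10. (x7 | x1 | ~x10) — x1 is true.
  11. (x3 | ~x9) — x3 is true.
  12. (~x6 | ~x9 | ~x8) — ~x8 is true.
  13. (~x8 | ~x7) — ~x8 is true.
  14. (x7 | ~x1) — x7 is true.
  15. (x6 | ~x13 | ~x1) — ~x13 is true.
  16. (~x1 | ~x8 | x10) — ~x8 is true.
  17. (x6 | ~x2 | ~x4) — ~x2 is true.
  18. (x7 | x12 | x11) — x11 is true.
  19. (x13 | ~x5 | x7) — x7 is true.
  20. (~x8 | x9) — ~x8 is true.
  21. (x11 | ~x7) — x11 is true.
  22. (~x4 | ~x13) — ~x13 is true.

x1=T, x2=F, x3=T, x4=T, x5=T, x6=T, x7=T, x8=F, x9=T, x10=T, x11=T, x12=F, x13=F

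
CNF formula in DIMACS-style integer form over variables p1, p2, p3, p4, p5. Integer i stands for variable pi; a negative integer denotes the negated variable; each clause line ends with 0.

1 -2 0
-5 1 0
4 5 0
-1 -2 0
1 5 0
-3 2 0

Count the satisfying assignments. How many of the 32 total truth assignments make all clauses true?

Satisfying assignments:
  p1=1 p2=0 p3=0 p4=0 p5=1
  p1=1 p2=0 p3=0 p4=1 p5=0
  p1=1 p2=0 p3=0 p4=1 p5=1
Count: 3.

3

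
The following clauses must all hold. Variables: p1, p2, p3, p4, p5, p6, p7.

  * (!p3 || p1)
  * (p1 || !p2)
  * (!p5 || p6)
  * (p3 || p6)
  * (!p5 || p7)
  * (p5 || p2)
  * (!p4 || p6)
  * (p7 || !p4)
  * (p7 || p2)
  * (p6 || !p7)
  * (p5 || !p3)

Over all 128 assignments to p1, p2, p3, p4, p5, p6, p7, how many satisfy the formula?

13

Split on p5, then p6.
  p5=1, p6=1: p4 free; 5 ways for (p1,p2,p3,p7) × 2^1 = 10.
  p5=1, p6=0: a clause becomes empty — 0.
  p5=0, p6=1: remaining (p1,p2,p3,p4,p7) ∈ {(1,1,0,0,0); (1,1,0,0,1); (1,1,0,1,1)} — 3.
  p5=0, p6=0: a clause becomes empty — 0.
Total: 10 + 0 + 3 + 0 = 13.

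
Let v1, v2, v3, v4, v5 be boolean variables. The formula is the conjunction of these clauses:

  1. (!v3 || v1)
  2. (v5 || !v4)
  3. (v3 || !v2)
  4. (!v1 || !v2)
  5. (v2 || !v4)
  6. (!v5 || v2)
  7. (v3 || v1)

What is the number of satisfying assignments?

2

Satisfying assignments:
  v1=T v2=F v3=F v4=F v5=F
  v1=T v2=F v3=T v4=F v5=F
That's 2 in total.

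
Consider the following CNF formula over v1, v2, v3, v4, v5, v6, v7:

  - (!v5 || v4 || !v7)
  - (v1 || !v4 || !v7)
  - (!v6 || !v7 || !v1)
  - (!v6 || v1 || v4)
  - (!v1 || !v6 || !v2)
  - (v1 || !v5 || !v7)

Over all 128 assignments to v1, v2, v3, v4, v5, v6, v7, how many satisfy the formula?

Split on v1, then v7.
  v1=T, v7=T: v2, v3 free; 3 ways for (v4,v5,v6) × 2^2 = 12.
  v1=T, v7=F: v3, v4, v5 free; 3 ways for (v2,v6) × 2^3 = 24.
  v1=F, v7=T: remaining (v2,v3,v4,v5,v6) ∈ {(F,F,F,F,F); (F,T,F,F,F); (T,F,F,F,F); (T,T,F,F,F)} — 4.
  v1=F, v7=F: v2, v3, v5 free; 3 ways for (v4,v6) × 2^3 = 24.
Total: 12 + 24 + 4 + 24 = 64.

64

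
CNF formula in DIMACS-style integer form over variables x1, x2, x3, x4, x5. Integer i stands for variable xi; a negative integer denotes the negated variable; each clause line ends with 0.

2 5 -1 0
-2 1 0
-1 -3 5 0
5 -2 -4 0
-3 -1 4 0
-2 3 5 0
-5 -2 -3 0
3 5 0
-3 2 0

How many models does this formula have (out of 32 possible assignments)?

The models are:
  x1=F x2=F x3=F x4=F x5=T
  x1=F x2=F x3=F x4=T x5=T
  x1=T x2=F x3=F x4=F x5=T
  x1=T x2=F x3=F x4=T x5=T
  x1=T x2=T x3=F x4=F x5=T
  x1=T x2=T x3=F x4=T x5=T
That's 6 in total.

6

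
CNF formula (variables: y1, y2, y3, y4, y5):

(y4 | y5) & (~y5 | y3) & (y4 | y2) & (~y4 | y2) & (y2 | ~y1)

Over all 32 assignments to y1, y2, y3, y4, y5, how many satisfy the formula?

8

Case analysis on y2 and y4:
  y2=1, y4=1: y1 free; 3 ways for (y3,y5) × 2^1 = 6.
  y2=1, y4=0: remaining (y1,y3,y5) ∈ {(0,1,1); (1,1,1)} — 2.
  y2=0, y4=1: a clause becomes empty — 0.
  y2=0, y4=0: a clause becomes empty — 0.
Total: 6 + 2 + 0 + 0 = 8.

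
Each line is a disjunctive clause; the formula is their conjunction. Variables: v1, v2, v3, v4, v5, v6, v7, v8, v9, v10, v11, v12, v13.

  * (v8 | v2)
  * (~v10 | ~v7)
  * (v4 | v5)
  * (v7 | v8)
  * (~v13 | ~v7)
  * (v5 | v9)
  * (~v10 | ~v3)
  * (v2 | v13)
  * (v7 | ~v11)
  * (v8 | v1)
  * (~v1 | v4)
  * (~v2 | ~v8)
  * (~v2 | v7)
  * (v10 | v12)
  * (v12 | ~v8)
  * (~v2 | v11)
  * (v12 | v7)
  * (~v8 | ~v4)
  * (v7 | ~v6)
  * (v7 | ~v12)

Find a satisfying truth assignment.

v1=1, v2=1, v3=1, v4=1, v5=1, v6=1, v7=1, v8=0, v9=1, v10=0, v11=1, v12=1, v13=0

Check each clause:
  1. (v2 | v8) — v2 is true.
  2. (~v7 | ~v10) — ~v10 is true.
  3. (v4 | v5) — v4 is true.
  4. (v8 | v7) — v7 is true.
  5. (~v13 | ~v7) — ~v13 is true.
  6. (v9 | v5) — v9 is true.
  7. (~v10 | ~v3) — ~v10 is true.
  8. (v13 | v2) — v2 is true.
  9. (v7 | ~v11) — v7 is true.
  10. (v8 | v1) — v1 is true.
  11. (~v1 | v4) — v4 is true.
  12. (~v2 | ~v8) — ~v8 is true.
  13. (~v2 | v7) — v7 is true.
  14. (v12 | v10) — v12 is true.
  15. (v12 | ~v8) — ~v8 is true.
  16. (v11 | ~v2) — v11 is true.
  17. (v12 | v7) — v12 is true.
  18. (~v8 | ~v4) — ~v8 is true.
  19. (v7 | ~v6) — v7 is true.
  20. (~v12 | v7) — v7 is true.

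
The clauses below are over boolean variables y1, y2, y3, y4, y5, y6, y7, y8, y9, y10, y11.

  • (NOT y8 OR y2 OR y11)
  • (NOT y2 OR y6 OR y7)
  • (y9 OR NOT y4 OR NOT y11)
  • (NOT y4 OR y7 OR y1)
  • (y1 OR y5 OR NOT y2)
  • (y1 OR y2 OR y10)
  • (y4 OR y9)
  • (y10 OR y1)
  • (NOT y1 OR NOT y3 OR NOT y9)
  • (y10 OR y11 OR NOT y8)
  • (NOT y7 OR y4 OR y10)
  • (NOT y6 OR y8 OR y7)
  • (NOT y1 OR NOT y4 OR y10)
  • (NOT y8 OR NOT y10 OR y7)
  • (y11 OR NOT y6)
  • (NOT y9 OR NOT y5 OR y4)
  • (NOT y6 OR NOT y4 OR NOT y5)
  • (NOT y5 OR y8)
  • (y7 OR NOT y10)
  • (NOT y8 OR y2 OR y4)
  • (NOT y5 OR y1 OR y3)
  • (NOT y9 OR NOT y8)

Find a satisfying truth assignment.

y1=0, y2=0, y3=1, y4=0, y5=0, y6=1, y7=1, y8=0, y9=1, y10=1, y11=1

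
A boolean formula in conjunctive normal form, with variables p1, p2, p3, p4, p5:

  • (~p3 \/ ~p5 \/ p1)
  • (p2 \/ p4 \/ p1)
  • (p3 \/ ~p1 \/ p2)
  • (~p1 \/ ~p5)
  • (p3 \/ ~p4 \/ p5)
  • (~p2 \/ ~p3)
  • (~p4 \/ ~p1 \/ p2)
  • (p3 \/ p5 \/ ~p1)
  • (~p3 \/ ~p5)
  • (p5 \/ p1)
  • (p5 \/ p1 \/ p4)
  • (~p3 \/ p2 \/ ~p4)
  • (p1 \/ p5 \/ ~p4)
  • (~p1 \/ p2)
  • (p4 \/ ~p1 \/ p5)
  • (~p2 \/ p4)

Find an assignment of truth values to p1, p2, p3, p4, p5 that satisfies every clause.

p1=False, p2=False, p3=False, p4=True, p5=True

Check each clause:
  1. (~p5 \/ ~p3 \/ p1) — ~p3 is true.
  2. (p4 \/ p1 \/ p2) — p4 is true.
  3. (~p1 \/ p2 \/ p3) — ~p1 is true.
  4. (~p5 \/ ~p1) — ~p1 is true.
  5. (p5 \/ p3 \/ ~p4) — p5 is true.
  6. (~p3 \/ ~p2) — ~p3 is true.
  7. (~p4 \/ ~p1 \/ p2) — ~p1 is true.
  8. (p5 \/ p3 \/ ~p1) — p5 is true.
  9. (~p3 \/ ~p5) — ~p3 is true.
  10. (p1 \/ p5) — p5 is true.
  11. (p5 \/ p4 \/ p1) — p4 is true.
  12. (~p4 \/ ~p3 \/ p2) — ~p3 is true.
  13. (~p4 \/ p1 \/ p5) — p5 is true.
  14. (~p1 \/ p2) — ~p1 is true.
  15. (p5 \/ ~p1 \/ p4) — p4 is true.
  16. (~p2 \/ p4) — p4 is true.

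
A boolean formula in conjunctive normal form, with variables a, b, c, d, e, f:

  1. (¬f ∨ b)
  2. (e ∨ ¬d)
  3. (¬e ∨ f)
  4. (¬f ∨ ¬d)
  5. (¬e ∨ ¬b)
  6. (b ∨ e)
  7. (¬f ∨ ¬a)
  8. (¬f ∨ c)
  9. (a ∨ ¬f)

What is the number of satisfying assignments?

4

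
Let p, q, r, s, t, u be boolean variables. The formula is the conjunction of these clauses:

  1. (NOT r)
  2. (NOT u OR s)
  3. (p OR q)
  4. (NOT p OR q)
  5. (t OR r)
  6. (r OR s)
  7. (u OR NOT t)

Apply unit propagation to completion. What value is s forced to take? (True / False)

True

(NOT r) is a unit clause: r = False.
In (r OR t), r is now false; t must hold, so t = True.
In (s OR r), r is now false; s must hold, so s = True.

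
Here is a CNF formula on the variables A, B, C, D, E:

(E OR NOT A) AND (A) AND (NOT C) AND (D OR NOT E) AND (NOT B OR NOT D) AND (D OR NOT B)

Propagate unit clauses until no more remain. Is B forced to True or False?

False

(A) is a unit clause: A = True.
(E OR NOT A): since A = True, the clause reduces to (E). E = True.
Unit clause (NOT C) sets C = False.
(NOT E OR D): since E = True, the clause reduces to (D). D = True.
(NOT D OR NOT B) with D = True leaves only NOT B, so B = False.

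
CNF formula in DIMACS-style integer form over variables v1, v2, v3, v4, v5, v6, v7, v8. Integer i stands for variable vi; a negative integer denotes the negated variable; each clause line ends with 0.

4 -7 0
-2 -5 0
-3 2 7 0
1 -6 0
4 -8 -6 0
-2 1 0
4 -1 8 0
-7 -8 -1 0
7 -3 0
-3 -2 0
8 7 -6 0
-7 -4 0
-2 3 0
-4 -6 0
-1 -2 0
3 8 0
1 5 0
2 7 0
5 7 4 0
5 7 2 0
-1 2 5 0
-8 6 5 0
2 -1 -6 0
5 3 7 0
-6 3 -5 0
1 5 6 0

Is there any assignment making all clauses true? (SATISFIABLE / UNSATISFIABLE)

UNSATISFIABLE

v2 = True:
  propagation gives v5=False, v1=True; an empty clause results — contradiction.
v2 = False:
  propagation gives v7=True, v4=True; an empty clause results — contradiction.
Every branch closes, so no satisfying assignment exists.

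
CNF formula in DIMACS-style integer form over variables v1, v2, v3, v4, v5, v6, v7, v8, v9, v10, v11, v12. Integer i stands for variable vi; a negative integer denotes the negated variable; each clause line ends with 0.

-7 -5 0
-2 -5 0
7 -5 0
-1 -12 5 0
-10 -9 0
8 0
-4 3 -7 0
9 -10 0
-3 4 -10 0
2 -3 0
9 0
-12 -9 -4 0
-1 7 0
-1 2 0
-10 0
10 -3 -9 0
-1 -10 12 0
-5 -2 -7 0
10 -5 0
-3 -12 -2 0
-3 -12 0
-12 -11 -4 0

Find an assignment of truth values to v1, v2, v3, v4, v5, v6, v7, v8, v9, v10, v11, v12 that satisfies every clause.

v1 = False, v2 = True, v3 = False, v4 = False, v5 = False, v6 = True, v7 = False, v8 = True, v9 = True, v10 = False, v11 = True, v12 = False

Check each clause:
  1. (¬v5 ∨ ¬v7) — ¬v7 is true.
  2. (¬v5 ∨ ¬v2) — ¬v5 is true.
  3. (v7 ∨ ¬v5) — ¬v5 is true.
  4. (v5 ∨ ¬v1 ∨ ¬v12) — ¬v12 is true.
  5. (¬v9 ∨ ¬v10) — ¬v10 is true.
  6. (v8) — v8 is true.
  7. (v3 ∨ ¬v7 ∨ ¬v4) — ¬v7 is true.
  8. (v9 ∨ ¬v10) — v9 is true.
  9. (v4 ∨ ¬v10 ∨ ¬v3) — ¬v3 is true.
  10. (v2 ∨ ¬v3) — v2 is true.
  11. (v9) — v9 is true.
  12. (¬v9 ∨ ¬v4 ∨ ¬v12) — ¬v4 is true.
  13. (v7 ∨ ¬v1) — ¬v1 is true.
  14. (¬v1 ∨ v2) — v2 is true.
  15. (¬v10) — ¬v10 is true.
  16. (¬v9 ∨ v10 ∨ ¬v3) — ¬v3 is true.
  17. (v12 ∨ ¬v1 ∨ ¬v10) — ¬v10 is true.
  18. (¬v7 ∨ ¬v2 ∨ ¬v5) — ¬v7 is true.
  19. (¬v5 ∨ v10) — ¬v5 is true.
  20. (¬v2 ∨ ¬v3 ∨ ¬v12) — ¬v12 is true.
  21. (¬v12 ∨ ¬v3) — ¬v12 is true.
  22. (¬v12 ∨ ¬v4 ∨ ¬v11) — ¬v12 is true.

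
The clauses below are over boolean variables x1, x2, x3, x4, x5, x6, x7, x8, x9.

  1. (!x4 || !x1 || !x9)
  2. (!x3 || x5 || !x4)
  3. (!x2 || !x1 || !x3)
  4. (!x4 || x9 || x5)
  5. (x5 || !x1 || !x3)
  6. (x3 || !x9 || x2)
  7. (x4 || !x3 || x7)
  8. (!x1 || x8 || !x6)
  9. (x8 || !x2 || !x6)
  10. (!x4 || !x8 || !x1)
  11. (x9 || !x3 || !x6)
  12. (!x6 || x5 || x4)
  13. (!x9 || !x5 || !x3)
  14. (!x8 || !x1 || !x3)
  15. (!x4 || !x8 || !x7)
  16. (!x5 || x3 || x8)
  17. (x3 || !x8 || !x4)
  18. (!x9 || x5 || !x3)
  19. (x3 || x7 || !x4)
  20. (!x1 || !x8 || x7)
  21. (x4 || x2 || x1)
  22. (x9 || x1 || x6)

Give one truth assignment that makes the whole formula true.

x1=False, x2=True, x3=False, x4=False, x5=True, x6=False, x7=True, x8=True, x9=True

Check each clause:
  1. (!x4 || !x9 || !x1) — !x4 is true.
  2. (!x4 || !x3 || x5) — x5 is true.
  3. (!x1 || !x3 || !x2) — !x3 is true.
  4. (!x4 || x5 || x9) — x9 is true.
  5. (x5 || !x3 || !x1) — x5 is true.
  6. (x3 || x2 || !x9) — x2 is true.
  7. (x4 || x7 || !x3) — !x3 is true.
  8. (x8 || !x1 || !x6) — x8 is true.
  9. (x8 || !x2 || !x6) — x8 is true.
  10. (!x1 || !x8 || !x4) — !x4 is true.
  11. (x9 || !x3 || !x6) — x9 is true.
  12. (!x6 || x5 || x4) — !x6 is true.
  13. (!x5 || !x3 || !x9) — !x3 is true.
  14. (!x3 || !x8 || !x1) — !x3 is true.
  15. (!x7 || !x8 || !x4) — !x4 is true.
  16. (x3 || !x5 || x8) — x8 is true.
  17. (!x4 || !x8 || x3) — !x4 is true.
  18. (!x3 || !x9 || x5) — x5 is true.
  19. (x7 || !x4 || x3) — !x4 is true.
  20. (!x8 || x7 || !x1) — !x1 is true.
  21. (x1 || x2 || x4) — x2 is true.
  22. (x1 || x9 || x6) — x9 is true.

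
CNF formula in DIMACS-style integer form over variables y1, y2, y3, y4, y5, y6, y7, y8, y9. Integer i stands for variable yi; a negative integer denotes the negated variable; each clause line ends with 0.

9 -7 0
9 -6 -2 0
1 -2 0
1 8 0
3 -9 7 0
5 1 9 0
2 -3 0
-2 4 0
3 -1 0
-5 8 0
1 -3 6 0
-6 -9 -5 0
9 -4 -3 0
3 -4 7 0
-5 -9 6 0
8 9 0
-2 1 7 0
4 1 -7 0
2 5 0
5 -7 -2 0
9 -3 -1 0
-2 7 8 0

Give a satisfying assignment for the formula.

y1=False, y2=False, y3=False, y4=False, y5=True, y6=False, y7=False, y8=True, y9=False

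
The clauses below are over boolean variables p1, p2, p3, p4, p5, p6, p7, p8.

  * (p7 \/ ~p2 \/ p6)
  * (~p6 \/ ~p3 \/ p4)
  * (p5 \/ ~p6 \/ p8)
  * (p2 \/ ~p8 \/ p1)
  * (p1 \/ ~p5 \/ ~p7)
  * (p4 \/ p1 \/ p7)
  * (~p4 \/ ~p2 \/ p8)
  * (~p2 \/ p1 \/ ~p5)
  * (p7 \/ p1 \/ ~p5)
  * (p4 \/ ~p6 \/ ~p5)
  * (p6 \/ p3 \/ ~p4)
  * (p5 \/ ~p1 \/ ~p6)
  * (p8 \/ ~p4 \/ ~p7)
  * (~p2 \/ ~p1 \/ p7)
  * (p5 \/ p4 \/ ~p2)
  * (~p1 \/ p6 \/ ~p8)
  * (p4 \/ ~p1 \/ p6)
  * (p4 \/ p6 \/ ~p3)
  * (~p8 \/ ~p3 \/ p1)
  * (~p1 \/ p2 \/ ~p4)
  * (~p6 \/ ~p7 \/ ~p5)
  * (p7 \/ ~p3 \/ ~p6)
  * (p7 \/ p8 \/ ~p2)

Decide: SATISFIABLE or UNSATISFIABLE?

SATISFIABLE

Set p1 = False and propagate.
Branch on p2: take p2 = False.
  then p8 is forced to False.
Try p3 = False.
The remaining clauses are satisfied by p4 = False, p5 = False, p6 = False, p7 = True.
So p1=F, p2=F, p3=F, p4=F, p5=F, p6=F, p7=T, p8=F is a satisfying assignment.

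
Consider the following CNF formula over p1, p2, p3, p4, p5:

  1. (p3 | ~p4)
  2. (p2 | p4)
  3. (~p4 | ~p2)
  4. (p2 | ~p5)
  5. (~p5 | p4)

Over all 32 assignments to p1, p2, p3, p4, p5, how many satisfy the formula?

The models are:
  p1=0 p2=0 p3=1 p4=1 p5=0
  p1=0 p2=1 p3=0 p4=0 p5=0
  p1=0 p2=1 p3=1 p4=0 p5=0
  p1=1 p2=0 p3=1 p4=1 p5=0
  p1=1 p2=1 p3=0 p4=0 p5=0
  p1=1 p2=1 p3=1 p4=0 p5=0
That's 6 in total.

6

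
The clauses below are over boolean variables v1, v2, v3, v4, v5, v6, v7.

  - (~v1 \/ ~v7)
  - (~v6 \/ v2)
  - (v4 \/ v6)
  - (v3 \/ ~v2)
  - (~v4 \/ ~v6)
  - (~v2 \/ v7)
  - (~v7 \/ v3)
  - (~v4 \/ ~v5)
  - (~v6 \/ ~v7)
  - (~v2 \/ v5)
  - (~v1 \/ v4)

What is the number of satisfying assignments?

5

Satisfying assignments:
  v1=0 v2=0 v3=0 v4=1 v5=0 v6=0 v7=0
  v1=0 v2=0 v3=1 v4=1 v5=0 v6=0 v7=0
  v1=0 v2=0 v3=1 v4=1 v5=0 v6=0 v7=1
  v1=1 v2=0 v3=0 v4=1 v5=0 v6=0 v7=0
  v1=1 v2=0 v3=1 v4=1 v5=0 v6=0 v7=0
Count: 5.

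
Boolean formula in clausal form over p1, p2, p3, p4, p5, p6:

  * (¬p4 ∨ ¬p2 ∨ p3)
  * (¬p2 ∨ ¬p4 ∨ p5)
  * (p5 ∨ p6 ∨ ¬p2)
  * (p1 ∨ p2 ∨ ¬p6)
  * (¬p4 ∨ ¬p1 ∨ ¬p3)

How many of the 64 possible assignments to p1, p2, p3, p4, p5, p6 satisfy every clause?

34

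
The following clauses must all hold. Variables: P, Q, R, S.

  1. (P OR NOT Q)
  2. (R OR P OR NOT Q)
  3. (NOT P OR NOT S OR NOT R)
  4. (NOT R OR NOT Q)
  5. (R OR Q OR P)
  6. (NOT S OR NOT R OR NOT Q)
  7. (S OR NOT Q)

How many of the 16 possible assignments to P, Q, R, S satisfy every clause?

The models are:
  P=F Q=F R=T S=F
  P=F Q=F R=T S=T
  P=T Q=F R=F S=F
  P=T Q=F R=F S=T
  P=T Q=F R=T S=F
  P=T Q=T R=F S=T
Count: 6.

6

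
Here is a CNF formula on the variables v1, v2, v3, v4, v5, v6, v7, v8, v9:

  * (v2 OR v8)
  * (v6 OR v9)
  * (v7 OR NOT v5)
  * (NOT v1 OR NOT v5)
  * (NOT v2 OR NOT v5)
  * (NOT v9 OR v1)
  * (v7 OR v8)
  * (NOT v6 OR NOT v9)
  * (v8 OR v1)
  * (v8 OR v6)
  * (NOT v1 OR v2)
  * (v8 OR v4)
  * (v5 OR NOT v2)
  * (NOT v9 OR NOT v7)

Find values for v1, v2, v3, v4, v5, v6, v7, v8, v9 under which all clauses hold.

Pure literal: v4 appears only positively; assign v4 = True.
v8 occurs only positively in the remaining clauses — set v8 = True.
Branch on v1: take v1 = False.
  then v9 is forced to False.
  then v6 is forced to True.
Set v2 = False and propagate.
For the remaining variables, v3 = True, v5 = True, v7 = True works.

v1=False, v2=False, v3=True, v4=True, v5=True, v6=True, v7=True, v8=True, v9=False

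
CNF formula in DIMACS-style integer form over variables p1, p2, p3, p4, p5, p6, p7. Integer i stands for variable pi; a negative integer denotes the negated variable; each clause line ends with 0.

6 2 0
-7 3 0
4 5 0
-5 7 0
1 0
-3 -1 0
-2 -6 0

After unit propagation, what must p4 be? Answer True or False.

Unit clause (p1) sets p1 = True.
From (NOT p1 OR NOT p3) and p1 = True: p3 = False.
In (p3 OR NOT p7), p3 is now false; NOT p7 must hold, so p7 = False.
(p7 OR NOT p5): since p7 = False, the clause reduces to (NOT p5). p5 = False.
(p4 OR p5) with p5 = False leaves only p4, so p4 = True.

True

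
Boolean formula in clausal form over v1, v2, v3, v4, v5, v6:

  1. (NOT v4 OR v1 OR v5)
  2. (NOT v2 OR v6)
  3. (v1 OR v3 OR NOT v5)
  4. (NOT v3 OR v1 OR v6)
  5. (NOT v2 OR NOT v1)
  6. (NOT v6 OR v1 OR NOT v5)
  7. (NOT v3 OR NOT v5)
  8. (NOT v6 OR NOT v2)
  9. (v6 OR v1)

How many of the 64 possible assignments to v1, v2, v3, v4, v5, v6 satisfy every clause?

14

Case analysis on v1 and v6:
  v1=1, v6=1: v4 free; 3 ways for (v2,v3,v5) × 2^1 = 6.
  v1=1, v6=0: v4 free; 3 ways for (v2,v3,v5) × 2^1 = 6.
  v1=0, v6=1: remaining (v2,v3,v4,v5) ∈ {(0,0,0,0); (0,1,0,0)} — 2.
  v1=0, v6=0: a clause becomes empty — 0.
Total: 6 + 6 + 2 + 0 = 14.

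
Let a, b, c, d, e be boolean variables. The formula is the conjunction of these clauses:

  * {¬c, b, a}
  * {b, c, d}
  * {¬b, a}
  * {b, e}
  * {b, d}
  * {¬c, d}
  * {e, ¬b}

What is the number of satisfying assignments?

6

The models are:
  a=0 b=0 c=0 d=1 e=1
  a=1 b=0 c=0 d=1 e=1
  a=1 b=0 c=1 d=1 e=1
  a=1 b=1 c=0 d=0 e=1
  a=1 b=1 c=0 d=1 e=1
  a=1 b=1 c=1 d=1 e=1
That's 6 in total.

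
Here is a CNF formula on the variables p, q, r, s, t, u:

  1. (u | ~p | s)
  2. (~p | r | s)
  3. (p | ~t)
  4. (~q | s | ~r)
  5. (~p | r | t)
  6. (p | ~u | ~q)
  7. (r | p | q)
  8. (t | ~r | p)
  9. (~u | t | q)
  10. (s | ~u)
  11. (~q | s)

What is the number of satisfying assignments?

12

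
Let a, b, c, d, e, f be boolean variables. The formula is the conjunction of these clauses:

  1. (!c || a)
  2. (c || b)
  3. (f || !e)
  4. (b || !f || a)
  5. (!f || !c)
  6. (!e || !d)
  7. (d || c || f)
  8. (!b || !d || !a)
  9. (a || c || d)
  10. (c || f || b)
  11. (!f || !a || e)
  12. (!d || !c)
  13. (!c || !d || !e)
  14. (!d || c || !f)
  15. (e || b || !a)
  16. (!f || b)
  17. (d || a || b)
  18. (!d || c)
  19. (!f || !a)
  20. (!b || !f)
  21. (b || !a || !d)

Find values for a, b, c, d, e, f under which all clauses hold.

a=1, b=1, c=1, d=0, e=0, f=0

Set a = True and propagate.
  then f is forced to False.
  then e is forced to False.
  then b is forced to True.
  then d is forced to False.
  then c is forced to True.
Every clause has at least one true literal under this assignment.
Check each clause:
  1. (a || !c) — a is true.
  2. (b || c) — b is true.
  3. (!e || f) — !e is true.
  4. (a || !f || b) — a is true.
  5. (!c || !f) — !f is true.
  6. (!d || !e) — !e is true.
  7. (d || f || c) — c is true.
  8. (!b || !d || !a) — !d is true.
  9. (a || d || c) — a is true.
  10. (b || f || c) — b is true.
  11. (!f || e || !a) — !f is true.
  12. (!c || !d) — !d is true.
  13. (!c || !d || !e) — !e is true.
  14. (!f || !d || c) — !f is true.
  15. (!a || e || b) — b is true.
  16. (!f || b) — !f is true.
  17. (d || b || a) — a is true.
  18. (!d || c) — c is true.
  19. (!f || !a) — !f is true.
  20. (!b || !f) — !f is true.
  21. (!a || !d || b) — b is true.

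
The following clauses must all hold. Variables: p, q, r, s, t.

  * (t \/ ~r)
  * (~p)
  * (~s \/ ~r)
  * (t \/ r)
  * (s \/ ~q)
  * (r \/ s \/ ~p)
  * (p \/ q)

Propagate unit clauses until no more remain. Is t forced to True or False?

Unit clause (~p) sets p = False.
(q \/ p): since p = False, the clause reduces to (q). q = True.
(~q \/ s) with q = True leaves only s, so s = True.
(~r \/ ~s) with s = True leaves only ~r, so r = False.
(r \/ t): since r = False, the clause reduces to (t). t = True.

True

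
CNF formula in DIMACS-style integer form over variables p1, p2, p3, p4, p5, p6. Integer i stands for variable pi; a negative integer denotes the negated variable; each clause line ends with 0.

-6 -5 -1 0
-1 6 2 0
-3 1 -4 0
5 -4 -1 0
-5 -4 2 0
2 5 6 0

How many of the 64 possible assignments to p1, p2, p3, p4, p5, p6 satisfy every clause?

29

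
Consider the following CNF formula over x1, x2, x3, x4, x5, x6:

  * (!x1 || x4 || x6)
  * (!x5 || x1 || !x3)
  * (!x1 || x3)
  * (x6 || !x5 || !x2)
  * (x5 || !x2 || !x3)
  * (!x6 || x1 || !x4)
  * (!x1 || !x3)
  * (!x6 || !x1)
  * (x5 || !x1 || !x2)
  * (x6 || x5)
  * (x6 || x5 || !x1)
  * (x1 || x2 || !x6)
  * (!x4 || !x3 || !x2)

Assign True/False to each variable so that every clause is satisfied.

Branch on x1: take x1 = False.
The remaining clauses are satisfied by x2 = True, x3 = False, x4 = False, x5 = False, x6 = True.

x1=0, x2=1, x3=0, x4=0, x5=0, x6=1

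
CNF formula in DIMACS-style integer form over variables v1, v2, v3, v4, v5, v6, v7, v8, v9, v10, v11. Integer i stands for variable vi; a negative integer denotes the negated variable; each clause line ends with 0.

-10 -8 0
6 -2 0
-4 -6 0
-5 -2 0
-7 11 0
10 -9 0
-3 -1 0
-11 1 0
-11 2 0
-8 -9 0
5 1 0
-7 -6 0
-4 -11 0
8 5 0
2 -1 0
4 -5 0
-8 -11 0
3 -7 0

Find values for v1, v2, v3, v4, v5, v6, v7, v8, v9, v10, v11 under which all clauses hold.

v7 occurs only negated in the remaining clauses — set v7 = False.
v9 occurs only negated in the remaining clauses — set v9 = False.
Set v1 = True and propagate.
  then v3 is forced to False.
  then v2 is forced to True.
  then v6 is forced to True.
  then v4 is forced to False.
  then v5 is forced to False.
  then v8 is forced to True.
  then v10 is forced to False.
  then v11 is forced to False.
Every clause has at least one true literal under this assignment.

v1=1, v2=1, v3=0, v4=0, v5=0, v6=1, v7=0, v8=1, v9=0, v10=0, v11=0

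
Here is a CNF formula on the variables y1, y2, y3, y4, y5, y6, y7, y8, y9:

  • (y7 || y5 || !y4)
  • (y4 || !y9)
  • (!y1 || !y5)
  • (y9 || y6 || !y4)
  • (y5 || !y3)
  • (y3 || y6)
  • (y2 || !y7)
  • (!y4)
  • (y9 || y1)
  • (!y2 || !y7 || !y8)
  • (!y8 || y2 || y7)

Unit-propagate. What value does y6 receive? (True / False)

Unit clause (!y4) sets y4 = False.
In (y4 || !y9), y4 is now false; !y9 must hold, so y9 = False.
In (y1 || y9), y9 is now false; y1 must hold, so y1 = True.
(!y1 || !y5): since y1 = True, the clause reduces to (!y5). y5 = False.
(y5 || !y3): since y5 = False, the clause reduces to (!y3). y3 = False.
(y3 || y6) with y3 = False leaves only y6, so y6 = True.

True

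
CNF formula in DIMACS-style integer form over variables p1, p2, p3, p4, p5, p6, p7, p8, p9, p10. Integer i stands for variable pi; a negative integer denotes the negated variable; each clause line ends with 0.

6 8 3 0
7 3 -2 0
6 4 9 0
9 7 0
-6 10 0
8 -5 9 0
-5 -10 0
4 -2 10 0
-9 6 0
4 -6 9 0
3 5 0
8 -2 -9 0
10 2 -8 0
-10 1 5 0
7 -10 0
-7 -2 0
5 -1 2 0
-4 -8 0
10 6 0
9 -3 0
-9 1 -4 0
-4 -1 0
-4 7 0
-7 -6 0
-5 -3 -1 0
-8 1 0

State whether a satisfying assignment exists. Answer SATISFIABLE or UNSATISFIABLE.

p9 = True:
  propagation gives p6=True, p10=True, p5=False, p3=True; an empty clause results — contradiction.
p9 = False:
  propagation gives p7=True, p2=False, p3=False, p5=True; an empty clause results — contradiction.
Every branch closes, so no satisfying assignment exists.

UNSATISFIABLE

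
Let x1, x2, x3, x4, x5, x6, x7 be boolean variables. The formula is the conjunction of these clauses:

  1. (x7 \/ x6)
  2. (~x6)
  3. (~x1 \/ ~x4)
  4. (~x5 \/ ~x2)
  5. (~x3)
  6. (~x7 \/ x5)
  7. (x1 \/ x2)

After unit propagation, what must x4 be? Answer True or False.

(~x6) is a unit clause: x6 = False.
In (x7 \/ x6), x6 is now false; x7 must hold, so x7 = True.
(~x3) stands alone — x3 = False.
From (x5 \/ ~x7) and x7 = True: x5 = True.
From (~x5 \/ ~x2) and x5 = True: x2 = False.
From (x2 \/ x1) and x2 = False: x1 = True.
From (~x1 \/ ~x4) and x1 = True: x4 = False.

False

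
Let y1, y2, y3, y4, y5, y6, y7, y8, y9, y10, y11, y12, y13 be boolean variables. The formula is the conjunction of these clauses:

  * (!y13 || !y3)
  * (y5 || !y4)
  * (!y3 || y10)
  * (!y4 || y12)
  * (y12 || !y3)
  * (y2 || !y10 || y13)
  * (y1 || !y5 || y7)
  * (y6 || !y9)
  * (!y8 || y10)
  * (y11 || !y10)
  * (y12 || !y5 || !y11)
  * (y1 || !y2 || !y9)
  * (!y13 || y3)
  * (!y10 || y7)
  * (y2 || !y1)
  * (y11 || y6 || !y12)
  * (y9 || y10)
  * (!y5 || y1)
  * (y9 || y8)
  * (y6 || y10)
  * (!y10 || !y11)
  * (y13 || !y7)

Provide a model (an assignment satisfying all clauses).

y1=T, y2=T, y3=F, y4=T, y5=T, y6=T, y7=F, y8=F, y9=T, y10=F, y11=F, y12=T, y13=F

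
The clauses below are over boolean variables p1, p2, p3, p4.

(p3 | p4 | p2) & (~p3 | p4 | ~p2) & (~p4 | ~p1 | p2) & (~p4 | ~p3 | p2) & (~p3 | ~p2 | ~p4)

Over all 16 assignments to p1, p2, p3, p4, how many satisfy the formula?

7

The models are:
  p1=F p2=F p3=F p4=T
  p1=F p2=F p3=T p4=F
  p1=F p2=T p3=F p4=F
  p1=F p2=T p3=F p4=T
  p1=T p2=F p3=T p4=F
  p1=T p2=T p3=F p4=F
  p1=T p2=T p3=F p4=T
Count: 7.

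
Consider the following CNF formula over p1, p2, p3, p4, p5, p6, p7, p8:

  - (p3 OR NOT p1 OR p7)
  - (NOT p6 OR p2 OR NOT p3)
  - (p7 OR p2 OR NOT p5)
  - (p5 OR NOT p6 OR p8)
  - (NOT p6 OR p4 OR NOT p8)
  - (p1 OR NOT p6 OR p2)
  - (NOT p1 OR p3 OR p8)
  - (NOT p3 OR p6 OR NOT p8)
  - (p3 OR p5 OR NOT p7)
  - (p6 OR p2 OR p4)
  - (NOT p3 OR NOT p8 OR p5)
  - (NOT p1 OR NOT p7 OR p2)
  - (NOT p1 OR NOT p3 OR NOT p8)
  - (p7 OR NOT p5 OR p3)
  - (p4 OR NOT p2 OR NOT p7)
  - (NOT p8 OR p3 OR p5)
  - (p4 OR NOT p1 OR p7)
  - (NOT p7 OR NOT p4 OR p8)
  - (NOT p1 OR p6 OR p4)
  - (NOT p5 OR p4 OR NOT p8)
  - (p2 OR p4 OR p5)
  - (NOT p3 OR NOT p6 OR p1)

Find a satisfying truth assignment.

p1 = 0, p2 = 1, p3 = 1, p4 = 1, p5 = 0, p6 = 0, p7 = 0, p8 = 0

Try p1 = False.
Set p2 = True and propagate.
The remaining clauses are satisfied by p3 = True, p4 = True, p5 = False, p6 = False, p7 = False, p8 = False.
Check each clause:
  1. (p7 OR NOT p1 OR p3) — p3 is true.
  2. (NOT p3 OR NOT p6 OR p2) — p2 is true.
  3. (p7 OR NOT p5 OR p2) — p2 is true.
  4. (p8 OR p5 OR NOT p6) — NOT p6 is true.
  5. (p4 OR NOT p6 OR NOT p8) — NOT p8 is true.
  6. (p2 OR p1 OR NOT p6) — p2 is true.
  7. (p8 OR p3 OR NOT p1) — p3 is true.
  8. (p6 OR NOT p8 OR NOT p3) — NOT p8 is true.
  9. (p5 OR NOT p7 OR p3) — NOT p7 is true.
  10. (p4 OR p2 OR p6) — p2 is true.
  11. (NOT p3 OR NOT p8 OR p5) — NOT p8 is true.
  12. (p2 OR NOT p1 OR NOT p7) — NOT p7 is true.
  13. (NOT p3 OR NOT p8 OR NOT p1) — NOT p8 is true.
  14. (p7 OR p3 OR NOT p5) — NOT p5 is true.
  15. (NOT p7 OR p4 OR NOT p2) — NOT p7 is true.
  16. (p5 OR NOT p8 OR p3) — NOT p8 is true.
  17. (p7 OR p4 OR NOT p1) — p4 is true.
  18. (NOT p4 OR NOT p7 OR p8) — NOT p7 is true.
  19. (p4 OR p6 OR NOT p1) — p4 is true.
  20. (NOT p5 OR NOT p8 OR p4) — NOT p8 is true.
  21. (p5 OR p2 OR p4) — p2 is true.
  22. (NOT p3 OR NOT p6 OR p1) — NOT p6 is true.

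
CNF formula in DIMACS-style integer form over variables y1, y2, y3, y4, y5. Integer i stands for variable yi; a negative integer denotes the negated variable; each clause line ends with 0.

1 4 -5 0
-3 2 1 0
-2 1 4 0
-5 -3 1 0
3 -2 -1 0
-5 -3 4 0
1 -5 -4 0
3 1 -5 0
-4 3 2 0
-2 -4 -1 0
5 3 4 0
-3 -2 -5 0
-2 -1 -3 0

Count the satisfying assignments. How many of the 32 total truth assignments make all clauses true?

6

Satisfying assignments:
  y1=0 y2=1 y3=0 y4=1 y5=0
  y1=0 y2=1 y3=1 y4=1 y5=0
  y1=1 y2=0 y3=0 y4=0 y5=1
  y1=1 y2=0 y3=1 y4=0 y5=0
  y1=1 y2=0 y3=1 y4=1 y5=0
  y1=1 y2=0 y3=1 y4=1 y5=1
That's 6 in total.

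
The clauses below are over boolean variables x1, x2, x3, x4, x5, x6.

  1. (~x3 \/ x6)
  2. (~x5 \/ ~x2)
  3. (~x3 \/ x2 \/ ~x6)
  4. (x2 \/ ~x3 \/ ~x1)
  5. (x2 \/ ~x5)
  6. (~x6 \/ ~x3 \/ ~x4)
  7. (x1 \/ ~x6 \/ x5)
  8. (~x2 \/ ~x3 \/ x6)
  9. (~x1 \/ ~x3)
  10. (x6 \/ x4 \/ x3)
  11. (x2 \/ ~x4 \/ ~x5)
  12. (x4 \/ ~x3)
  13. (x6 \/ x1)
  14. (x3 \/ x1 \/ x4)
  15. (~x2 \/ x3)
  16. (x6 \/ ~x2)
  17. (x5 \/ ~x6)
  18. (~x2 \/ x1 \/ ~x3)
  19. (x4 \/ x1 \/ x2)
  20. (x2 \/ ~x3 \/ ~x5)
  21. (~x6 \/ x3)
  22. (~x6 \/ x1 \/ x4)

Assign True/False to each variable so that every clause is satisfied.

Branch on x1: take x1 = True.
  then x3 is forced to False.
  then x2 is forced to False.
  then x5 is forced to False.
  then x6 is forced to False.
  then x4 is forced to True.
Every clause has at least one true literal under this assignment.

x1 = T, x2 = F, x3 = F, x4 = T, x5 = F, x6 = F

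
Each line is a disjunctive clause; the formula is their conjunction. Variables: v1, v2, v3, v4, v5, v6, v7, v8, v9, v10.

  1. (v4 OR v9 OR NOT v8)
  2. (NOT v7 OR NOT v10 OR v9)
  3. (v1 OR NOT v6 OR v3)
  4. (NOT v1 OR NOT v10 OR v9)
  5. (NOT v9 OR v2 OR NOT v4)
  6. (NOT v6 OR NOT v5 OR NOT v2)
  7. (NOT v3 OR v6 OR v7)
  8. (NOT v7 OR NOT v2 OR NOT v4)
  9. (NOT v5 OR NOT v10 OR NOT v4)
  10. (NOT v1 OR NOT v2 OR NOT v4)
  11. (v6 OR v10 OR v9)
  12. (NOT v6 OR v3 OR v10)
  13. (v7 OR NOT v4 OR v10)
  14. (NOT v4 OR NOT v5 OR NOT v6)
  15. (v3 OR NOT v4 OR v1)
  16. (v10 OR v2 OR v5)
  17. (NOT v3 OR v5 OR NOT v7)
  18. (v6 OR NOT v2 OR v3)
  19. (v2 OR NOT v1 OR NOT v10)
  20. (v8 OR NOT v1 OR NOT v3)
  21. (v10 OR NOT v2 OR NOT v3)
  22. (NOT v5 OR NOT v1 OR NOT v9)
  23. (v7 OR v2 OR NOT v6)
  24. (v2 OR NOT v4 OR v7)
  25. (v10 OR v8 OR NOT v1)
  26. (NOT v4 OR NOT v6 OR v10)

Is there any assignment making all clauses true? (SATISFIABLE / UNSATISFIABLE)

SATISFIABLE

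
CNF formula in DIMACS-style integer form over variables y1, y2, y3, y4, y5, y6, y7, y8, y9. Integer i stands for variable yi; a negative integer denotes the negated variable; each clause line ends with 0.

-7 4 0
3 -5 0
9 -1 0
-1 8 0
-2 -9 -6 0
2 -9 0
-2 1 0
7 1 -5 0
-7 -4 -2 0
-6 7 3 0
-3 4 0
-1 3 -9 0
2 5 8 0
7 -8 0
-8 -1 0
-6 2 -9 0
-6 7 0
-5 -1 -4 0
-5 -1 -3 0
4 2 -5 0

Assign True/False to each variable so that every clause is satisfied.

y1=F, y2=F, y3=T, y4=T, y5=F, y6=T, y7=T, y8=T, y9=F

Check each clause:
  1. (~y7 | y4) — y4 is true.
  2. (~y5 | y3) — y3 is true.
  3. (~y1 | y9) — ~y1 is true.
  4. (~y1 | y8) — y8 is true.
  5. (~y6 | ~y9 | ~y2) — ~y2 is true.
  6. (y2 | ~y9) — ~y9 is true.
  7. (y1 | ~y2) — ~y2 is true.
  8. (y1 | y7 | ~y5) — ~y5 is true.
  9. (~y2 | ~y7 | ~y4) — ~y2 is true.
  10. (y7 | y3 | ~y6) — y3 is true.
  11. (y4 | ~y3) — y4 is true.
  12. (~y9 | y3 | ~y1) — y3 is true.
  13. (y2 | y5 | y8) — y8 is true.
  14. (y7 | ~y8) — y7 is true.
  15. (~y8 | ~y1) — ~y1 is true.
  16. (y2 | ~y9 | ~y6) — ~y9 is true.
  17. (y7 | ~y6) — y7 is true.
  18. (~y5 | ~y4 | ~y1) — ~y5 is true.
  19. (~y5 | ~y1 | ~y3) — ~y5 is true.
  20. (y4 | ~y5 | y2) — ~y5 is true.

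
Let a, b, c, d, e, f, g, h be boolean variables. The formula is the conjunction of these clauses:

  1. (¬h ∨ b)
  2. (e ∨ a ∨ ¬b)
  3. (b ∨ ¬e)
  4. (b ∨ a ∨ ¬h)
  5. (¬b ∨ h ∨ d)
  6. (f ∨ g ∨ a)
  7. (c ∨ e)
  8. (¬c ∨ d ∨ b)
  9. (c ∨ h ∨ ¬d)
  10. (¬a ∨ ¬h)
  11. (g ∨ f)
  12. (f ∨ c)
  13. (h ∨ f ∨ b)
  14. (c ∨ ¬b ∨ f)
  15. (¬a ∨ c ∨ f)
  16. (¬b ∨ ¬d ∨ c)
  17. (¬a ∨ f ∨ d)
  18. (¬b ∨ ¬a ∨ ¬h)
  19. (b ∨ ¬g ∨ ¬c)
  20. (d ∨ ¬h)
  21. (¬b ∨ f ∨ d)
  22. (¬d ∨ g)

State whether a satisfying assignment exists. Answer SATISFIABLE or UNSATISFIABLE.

SATISFIABLE

f occurs only positively in the remaining clauses — set f = True.
Try a = False.
Set b = True and propagate.
  then e is forced to True.
For the remaining variables, c = True, d = True, g = True, h = False works.
So a=0  b=1  c=1  d=1  e=1  f=1  g=1  h=0 is a satisfying assignment.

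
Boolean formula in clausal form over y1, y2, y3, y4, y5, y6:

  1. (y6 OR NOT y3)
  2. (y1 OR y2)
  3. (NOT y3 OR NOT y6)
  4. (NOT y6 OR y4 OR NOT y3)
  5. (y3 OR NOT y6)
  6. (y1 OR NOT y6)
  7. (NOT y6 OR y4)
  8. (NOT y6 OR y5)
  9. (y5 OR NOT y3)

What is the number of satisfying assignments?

Split on y6, then y3.
  y6=T, y3=T: a clause becomes empty — 0.
  y6=T, y3=F: a clause becomes empty — 0.
  y6=F, y3=T: a clause becomes empty — 0.
  y6=F, y3=F: y4, y5 free; 3 ways for (y1,y2) × 2^2 = 12.
Total: 0 + 0 + 0 + 12 = 12.

12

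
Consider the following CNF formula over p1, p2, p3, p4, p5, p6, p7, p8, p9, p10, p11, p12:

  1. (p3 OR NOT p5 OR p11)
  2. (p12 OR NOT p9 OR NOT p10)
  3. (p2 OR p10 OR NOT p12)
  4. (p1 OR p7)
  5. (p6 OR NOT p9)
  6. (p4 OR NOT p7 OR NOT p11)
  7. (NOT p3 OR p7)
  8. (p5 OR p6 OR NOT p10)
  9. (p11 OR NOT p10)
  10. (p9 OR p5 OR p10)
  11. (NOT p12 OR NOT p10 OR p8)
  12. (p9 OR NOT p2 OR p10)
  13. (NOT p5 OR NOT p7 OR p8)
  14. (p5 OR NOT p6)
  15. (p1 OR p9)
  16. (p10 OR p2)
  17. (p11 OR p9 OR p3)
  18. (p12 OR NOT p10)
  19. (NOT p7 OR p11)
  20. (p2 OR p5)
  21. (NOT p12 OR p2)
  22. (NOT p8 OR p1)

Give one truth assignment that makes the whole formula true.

p1=T  p2=T  p3=F  p4=T  p5=T  p6=T  p7=F  p8=T  p9=T  p10=F  p11=T  p12=F

p1 occurs only positively in the remaining clauses — set p1 = True.
p4 occurs only positively in the remaining clauses — set p4 = True.
Branch on p2: take p2 = True.
The remaining clauses are satisfied by p3 = False, p5 = True, p6 = True, p7 = False, p8 = True, p9 = True, p10 = False, p11 = True, p12 = False.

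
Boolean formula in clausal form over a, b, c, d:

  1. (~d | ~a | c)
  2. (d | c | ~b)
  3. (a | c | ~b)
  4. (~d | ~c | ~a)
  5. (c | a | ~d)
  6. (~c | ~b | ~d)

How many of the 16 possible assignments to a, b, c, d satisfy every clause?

Split on c, then d.
  c=T, d=T: remaining (a,b) ∈ {(F,F)} — 1.
  c=T, d=F: remaining (a,b) ∈ {(F,F); (F,T); (T,F); (T,T)} — 4.
  c=F, d=T: a clause becomes empty — 0.
  c=F, d=F: remaining (a,b) ∈ {(F,F); (T,F)} — 2.
Total: 1 + 4 + 0 + 2 = 7.

7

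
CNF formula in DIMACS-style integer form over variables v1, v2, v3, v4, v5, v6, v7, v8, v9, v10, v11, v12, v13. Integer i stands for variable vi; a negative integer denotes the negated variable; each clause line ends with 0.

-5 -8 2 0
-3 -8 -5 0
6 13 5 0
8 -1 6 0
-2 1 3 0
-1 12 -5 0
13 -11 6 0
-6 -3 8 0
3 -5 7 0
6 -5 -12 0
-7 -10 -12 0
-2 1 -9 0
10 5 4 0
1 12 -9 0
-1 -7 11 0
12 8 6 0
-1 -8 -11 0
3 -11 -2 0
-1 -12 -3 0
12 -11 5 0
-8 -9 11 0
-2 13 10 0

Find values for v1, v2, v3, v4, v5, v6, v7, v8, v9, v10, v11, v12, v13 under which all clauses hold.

v4 occurs only positively in the remaining clauses — set v4 = True.
v9 occurs only negated in the remaining clauses — set v9 = False.
Try v1 = False.
Try v2 = False.
Branch on v3: take v3 = True.
The remaining clauses are satisfied by v5 = False, v6 = False, v7 = False, v8 = True, v10 = False, v11 = False, v12 = False, v13 = True.
Every clause has at least one true literal under this assignment.

v1=0, v2=0, v3=1, v4=1, v5=0, v6=0, v7=0, v8=1, v9=0, v10=0, v11=0, v12=0, v13=1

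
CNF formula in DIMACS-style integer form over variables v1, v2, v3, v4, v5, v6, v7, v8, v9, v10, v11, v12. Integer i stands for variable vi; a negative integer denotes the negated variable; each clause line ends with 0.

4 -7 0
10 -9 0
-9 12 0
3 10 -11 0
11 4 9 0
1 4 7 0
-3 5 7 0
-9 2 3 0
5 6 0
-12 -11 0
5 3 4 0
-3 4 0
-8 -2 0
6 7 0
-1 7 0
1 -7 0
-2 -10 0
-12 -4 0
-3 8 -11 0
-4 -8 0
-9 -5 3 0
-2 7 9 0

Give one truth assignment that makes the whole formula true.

v1=1, v2=1, v3=0, v4=1, v5=0, v6=1, v7=1, v8=0, v9=0, v10=0, v11=0, v12=0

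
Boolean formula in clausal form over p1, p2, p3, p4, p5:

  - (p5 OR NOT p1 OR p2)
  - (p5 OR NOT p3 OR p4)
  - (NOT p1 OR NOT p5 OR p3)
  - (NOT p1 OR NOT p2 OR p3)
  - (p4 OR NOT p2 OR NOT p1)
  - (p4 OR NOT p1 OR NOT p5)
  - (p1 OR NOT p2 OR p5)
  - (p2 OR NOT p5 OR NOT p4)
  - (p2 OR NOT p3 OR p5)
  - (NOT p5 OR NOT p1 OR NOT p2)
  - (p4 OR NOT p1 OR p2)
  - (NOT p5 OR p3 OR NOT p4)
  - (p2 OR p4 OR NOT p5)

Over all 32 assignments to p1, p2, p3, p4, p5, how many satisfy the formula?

The models are:
  p1=F p2=F p3=F p4=F p5=F
  p1=F p2=F p3=F p4=T p5=F
  p1=F p2=T p3=F p4=F p5=T
  p1=F p2=T p3=T p4=F p5=T
  p1=F p2=T p3=T p4=T p5=T
  p1=T p2=T p3=T p4=T p5=F
Count: 6.

6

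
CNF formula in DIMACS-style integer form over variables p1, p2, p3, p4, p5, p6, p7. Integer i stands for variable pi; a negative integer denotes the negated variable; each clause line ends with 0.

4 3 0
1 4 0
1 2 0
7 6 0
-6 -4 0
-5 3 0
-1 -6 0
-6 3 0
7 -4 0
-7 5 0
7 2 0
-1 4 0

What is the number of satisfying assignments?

Satisfying assignments:
  p1=0 p2=1 p3=1 p4=1 p5=1 p6=0 p7=1
  p1=1 p2=0 p3=1 p4=1 p5=1 p6=0 p7=1
  p1=1 p2=1 p3=1 p4=1 p5=1 p6=0 p7=1
Count: 3.

3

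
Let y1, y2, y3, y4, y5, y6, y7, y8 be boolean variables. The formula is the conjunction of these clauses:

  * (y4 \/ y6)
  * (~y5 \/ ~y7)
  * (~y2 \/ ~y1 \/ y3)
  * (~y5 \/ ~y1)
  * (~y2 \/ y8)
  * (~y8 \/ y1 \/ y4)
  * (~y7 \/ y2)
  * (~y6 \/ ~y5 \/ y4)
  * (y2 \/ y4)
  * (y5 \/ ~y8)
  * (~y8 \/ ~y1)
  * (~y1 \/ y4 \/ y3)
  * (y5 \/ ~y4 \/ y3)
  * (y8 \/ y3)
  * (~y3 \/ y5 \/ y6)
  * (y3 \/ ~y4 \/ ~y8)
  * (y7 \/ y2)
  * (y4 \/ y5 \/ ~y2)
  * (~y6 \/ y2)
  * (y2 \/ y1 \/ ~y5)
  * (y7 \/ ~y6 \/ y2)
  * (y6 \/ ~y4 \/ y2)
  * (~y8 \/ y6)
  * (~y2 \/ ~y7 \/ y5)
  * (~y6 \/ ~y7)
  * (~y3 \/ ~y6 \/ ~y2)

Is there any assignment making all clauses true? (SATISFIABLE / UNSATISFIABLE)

UNSATISFIABLE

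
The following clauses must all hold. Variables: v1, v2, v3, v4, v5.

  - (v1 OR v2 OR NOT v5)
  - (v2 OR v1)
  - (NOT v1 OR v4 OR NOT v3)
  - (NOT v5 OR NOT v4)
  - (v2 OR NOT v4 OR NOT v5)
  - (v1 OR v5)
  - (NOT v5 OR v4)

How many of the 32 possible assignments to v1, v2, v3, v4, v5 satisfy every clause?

6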